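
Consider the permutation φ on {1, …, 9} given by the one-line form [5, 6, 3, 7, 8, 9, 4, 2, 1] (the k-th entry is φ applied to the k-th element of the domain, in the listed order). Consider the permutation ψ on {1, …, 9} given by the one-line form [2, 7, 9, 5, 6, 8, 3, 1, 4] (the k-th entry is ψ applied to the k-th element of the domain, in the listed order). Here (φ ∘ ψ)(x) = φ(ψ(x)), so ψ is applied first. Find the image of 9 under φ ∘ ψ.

First apply ψ: ψ(9) = 4, then φ(4) = 7. Thus (φ ∘ ψ)(9) = 7.

7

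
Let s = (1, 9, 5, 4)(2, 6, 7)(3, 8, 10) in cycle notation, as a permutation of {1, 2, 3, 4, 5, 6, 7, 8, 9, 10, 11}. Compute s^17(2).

7

2 lies in the 3-cycle (2, 6, 7).
Since the cycle has length 3, s^17 acts on it the same as s^2 (17 mod 3 = 2).
Stepping 2 places around the cycle: 2 → 6 → 7.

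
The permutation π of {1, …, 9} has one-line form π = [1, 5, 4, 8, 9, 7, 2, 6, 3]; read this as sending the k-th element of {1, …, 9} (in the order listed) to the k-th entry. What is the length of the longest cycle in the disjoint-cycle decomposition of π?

Decomposing into disjoint cycles gives (2 5 9 3 4 8 6 7); the longest has length 8.

8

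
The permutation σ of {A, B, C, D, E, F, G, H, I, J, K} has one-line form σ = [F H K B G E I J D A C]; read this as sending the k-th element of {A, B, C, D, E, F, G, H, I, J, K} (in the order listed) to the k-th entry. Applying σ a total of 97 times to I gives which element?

Tracing I → D → … returns to I after 9 steps, so I lies in a 9-cycle (A F E G I D B H J).
Since the cycle has length 9, σ^97 acts on it the same as σ^7 (97 mod 9 = 7).
Stepping 7 places around the cycle: I → D → B → H → J → A → F → E.

E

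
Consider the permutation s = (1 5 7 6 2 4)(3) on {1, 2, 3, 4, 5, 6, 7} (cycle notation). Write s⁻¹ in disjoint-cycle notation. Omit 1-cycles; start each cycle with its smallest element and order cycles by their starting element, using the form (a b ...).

If s sends a → b within a cycle, s⁻¹ sends b → a; equivalently, reverse each cycle.
After reversing and putting each cycle's least element first, s⁻¹ = (1 4 2 6 7 5).

(1 4 2 6 7 5)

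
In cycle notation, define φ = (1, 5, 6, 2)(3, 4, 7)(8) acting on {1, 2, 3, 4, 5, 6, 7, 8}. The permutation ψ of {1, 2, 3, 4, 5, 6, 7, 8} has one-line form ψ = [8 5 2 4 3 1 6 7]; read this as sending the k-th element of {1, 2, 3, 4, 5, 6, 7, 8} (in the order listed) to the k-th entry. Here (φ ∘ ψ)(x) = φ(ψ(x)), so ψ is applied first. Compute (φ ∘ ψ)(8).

3

(φ ∘ ψ)(8) = φ(ψ(8)). ψ(8) = 7, then φ(7) = 3. So (φ ∘ ψ)(8) = 3.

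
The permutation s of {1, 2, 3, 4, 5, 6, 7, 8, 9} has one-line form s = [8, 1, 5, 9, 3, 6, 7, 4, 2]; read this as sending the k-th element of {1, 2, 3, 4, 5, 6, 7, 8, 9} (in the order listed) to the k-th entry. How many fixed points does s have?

The fixed points (elements with s(x) = x) are {6, 7}, so there are 2.

2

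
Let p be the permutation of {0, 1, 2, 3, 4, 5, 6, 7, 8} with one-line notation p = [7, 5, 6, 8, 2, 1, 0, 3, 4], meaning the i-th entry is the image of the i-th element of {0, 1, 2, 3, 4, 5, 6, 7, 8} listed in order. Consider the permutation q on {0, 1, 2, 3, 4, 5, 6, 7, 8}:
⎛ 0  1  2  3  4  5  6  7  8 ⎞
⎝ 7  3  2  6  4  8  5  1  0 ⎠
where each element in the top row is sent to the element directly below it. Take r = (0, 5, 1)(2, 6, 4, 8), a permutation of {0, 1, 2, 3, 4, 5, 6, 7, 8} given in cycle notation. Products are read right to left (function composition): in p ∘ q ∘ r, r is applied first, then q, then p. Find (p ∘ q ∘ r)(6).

Chase 6: r(6) = 4; q(4) = 4; p(4) = 2. Hence (p ∘ q ∘ r)(6) = 2.

2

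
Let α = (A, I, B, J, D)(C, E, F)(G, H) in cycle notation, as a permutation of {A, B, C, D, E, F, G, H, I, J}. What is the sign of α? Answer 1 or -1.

The cycle lengths are 5, 3, 2.
A cycle of length ℓ contributes ℓ−1 transpositions, so α is a product of 4 + 2 + 1 = 7 transpositions — odd.

-1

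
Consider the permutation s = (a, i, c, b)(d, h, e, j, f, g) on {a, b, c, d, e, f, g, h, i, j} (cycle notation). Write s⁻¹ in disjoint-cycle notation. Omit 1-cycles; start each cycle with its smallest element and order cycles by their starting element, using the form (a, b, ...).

(a, b, c, i)(d, g, f, j, e, h)

The inverse reverses each cycle.
Reversing each cycle of s and rotating so the smallest element leads gives (a, b, c, i)(d, g, f, j, e, h).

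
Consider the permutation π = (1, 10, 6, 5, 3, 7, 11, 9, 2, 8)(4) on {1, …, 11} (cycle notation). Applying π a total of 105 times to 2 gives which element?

2 lies in the 10-cycle (1, 10, 6, 5, 3, 7, 11, 9, 2, 8).
Since the cycle has length 10, π^105 acts on it the same as π^5 (105 mod 10 = 5).
Stepping 5 places around the cycle: 2 → 8 → 1 → 10 → 6 → 5.

5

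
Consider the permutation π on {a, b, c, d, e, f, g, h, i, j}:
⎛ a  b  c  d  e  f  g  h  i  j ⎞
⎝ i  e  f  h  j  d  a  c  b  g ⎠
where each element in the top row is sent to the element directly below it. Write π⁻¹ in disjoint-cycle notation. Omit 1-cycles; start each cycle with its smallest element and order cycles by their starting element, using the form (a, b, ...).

(a, g, j, e, b, i)(c, h, d, f)

The cycle decomposition of π is (a, i, b, e, j, g)(c, f, d, h).
Reversing each cycle (and rotating so the smallest element leads) gives π⁻¹ = (a, g, j, e, b, i)(c, h, d, f).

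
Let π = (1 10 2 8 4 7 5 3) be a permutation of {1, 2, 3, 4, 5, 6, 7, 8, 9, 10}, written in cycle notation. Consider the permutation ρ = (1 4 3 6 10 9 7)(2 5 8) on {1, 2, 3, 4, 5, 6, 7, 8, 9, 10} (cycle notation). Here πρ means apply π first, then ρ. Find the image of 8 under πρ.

First apply π: π(8) = 4, then ρ(4) = 3. Thus (πρ)(8) = 3.

3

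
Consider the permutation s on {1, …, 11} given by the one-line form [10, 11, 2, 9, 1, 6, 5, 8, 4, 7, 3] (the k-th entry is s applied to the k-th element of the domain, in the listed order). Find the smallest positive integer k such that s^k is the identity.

Decomposing into disjoint cycles gives cycle lengths 4, 3, 2, 1, 1.
Since disjoint cycles commute, ord(s) = lcm(4, 3, 2) = 12.

12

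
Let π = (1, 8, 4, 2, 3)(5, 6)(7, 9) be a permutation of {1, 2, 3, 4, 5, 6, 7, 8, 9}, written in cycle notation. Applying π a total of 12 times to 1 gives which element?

1 lies in the 5-cycle (1, 8, 4, 2, 3).
Since the cycle has length 5, π^12 acts on it the same as π^2 (12 mod 5 = 2).
Advancing 2 steps from 1: 1 → 8 → 4.

4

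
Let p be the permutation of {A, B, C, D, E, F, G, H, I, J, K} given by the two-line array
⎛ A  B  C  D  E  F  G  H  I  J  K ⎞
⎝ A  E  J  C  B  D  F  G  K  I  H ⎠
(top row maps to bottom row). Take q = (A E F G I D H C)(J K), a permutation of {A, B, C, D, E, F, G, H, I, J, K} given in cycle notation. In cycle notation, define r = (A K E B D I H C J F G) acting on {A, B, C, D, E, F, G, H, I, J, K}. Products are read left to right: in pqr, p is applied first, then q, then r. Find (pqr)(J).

I

Chase J: p(J) = I; q(I) = D; r(D) = I. Hence (pqr)(J) = I.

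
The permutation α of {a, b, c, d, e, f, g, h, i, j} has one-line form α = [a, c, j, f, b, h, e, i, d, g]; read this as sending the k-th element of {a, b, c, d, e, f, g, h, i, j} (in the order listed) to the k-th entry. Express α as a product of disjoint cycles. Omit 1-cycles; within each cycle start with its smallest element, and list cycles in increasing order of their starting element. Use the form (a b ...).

(b c j g e)(d f h i)

Start at b and follow images: b → c → j → g → e → b, giving the cycle (b c j g e).
Repeating from the next unused element and collecting all non-trivial cycles gives (b c j g e)(d f h i).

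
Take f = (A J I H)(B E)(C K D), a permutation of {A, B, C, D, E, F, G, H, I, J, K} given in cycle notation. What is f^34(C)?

K

C lies in the 3-cycle (C K D).
Since the cycle has length 3, f^34 acts on it the same as f^1 (34 mod 3 = 1).
Advancing 1 step from C: C → K.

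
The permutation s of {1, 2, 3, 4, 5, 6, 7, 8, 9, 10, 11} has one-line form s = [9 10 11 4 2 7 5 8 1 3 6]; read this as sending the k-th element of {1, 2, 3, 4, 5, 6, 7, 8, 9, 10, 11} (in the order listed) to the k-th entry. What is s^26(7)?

11

Tracing 7 → 5 → … returns to 7 after 7 steps, so 7 lies in a 7-cycle (2 10 3 11 6 7 5).
On a 7-cycle, s^7 is the identity, so s^26 = s^5 there (26 ≡ 5 mod 7).
Stepping 5 places around the cycle: 7 → 5 → 2 → 10 → 3 → 11.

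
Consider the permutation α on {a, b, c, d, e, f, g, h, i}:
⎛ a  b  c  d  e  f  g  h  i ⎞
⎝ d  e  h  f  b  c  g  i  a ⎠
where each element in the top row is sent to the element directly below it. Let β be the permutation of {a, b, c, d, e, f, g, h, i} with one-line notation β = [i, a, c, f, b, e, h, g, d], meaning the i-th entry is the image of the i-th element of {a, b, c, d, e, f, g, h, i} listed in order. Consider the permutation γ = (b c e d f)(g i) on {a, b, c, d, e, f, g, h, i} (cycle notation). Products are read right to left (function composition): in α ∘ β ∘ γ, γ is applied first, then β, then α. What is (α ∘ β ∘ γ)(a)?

Apply the permutations in order: γ(a) = a, then β(a) = i, then α(i) = a. So (α ∘ β ∘ γ)(a) = a.

a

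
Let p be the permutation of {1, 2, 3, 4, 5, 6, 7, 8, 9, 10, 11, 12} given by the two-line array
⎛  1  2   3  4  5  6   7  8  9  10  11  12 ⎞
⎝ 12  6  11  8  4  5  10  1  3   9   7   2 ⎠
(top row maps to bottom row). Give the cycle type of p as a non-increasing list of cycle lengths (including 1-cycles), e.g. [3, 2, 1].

The disjoint cycles are (1, 12, 2, 6, 5, 4, 8)(3, 11, 7, 10, 9), with lengths 7, 5 in non-increasing order.

[7, 5]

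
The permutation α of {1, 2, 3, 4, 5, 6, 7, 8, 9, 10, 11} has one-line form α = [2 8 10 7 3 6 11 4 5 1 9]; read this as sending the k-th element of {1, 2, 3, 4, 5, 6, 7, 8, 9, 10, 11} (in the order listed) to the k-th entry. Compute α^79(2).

1

Tracing 2 → 8 → … returns to 2 after 10 steps, so 2 lies in a 10-cycle (1, 2, 8, 4, 7, 11, 9, 5, 3, 10).
On a 10-cycle, α^10 is the identity, so α^79 = α^9 there (79 ≡ 9 mod 10).
Advancing 9 steps from 2: 2 → 8 → 4 → 7 → 11 → 9 → 5 → 3 → 10 → 1.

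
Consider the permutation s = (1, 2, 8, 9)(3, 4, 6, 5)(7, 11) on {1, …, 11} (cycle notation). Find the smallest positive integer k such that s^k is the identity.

4

The cycle type of s is (4, 4, 2, 1).
The order is lcm(4, 4, 2) = 4.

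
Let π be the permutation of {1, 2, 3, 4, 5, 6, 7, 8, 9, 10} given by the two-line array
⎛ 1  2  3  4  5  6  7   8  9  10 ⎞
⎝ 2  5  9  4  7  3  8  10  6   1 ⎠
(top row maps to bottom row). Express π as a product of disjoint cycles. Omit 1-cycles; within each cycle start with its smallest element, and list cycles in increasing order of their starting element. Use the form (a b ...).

(1 2 5 7 8 10)(3 9 6)

Iterating π from 1 gives 1 → 2 → 5 → 7 → 8 → 10 → 1; that is the 6-cycle (1 2 5 7 8 10).
Repeating from the next unused element and collecting all non-trivial cycles gives (1 2 5 7 8 10)(3 9 6).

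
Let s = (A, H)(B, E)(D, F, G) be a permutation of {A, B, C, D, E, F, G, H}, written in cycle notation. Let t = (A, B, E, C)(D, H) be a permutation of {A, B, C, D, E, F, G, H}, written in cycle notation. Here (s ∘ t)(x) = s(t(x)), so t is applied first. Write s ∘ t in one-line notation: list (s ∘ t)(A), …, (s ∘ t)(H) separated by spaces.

E B H A C G D F

Chase each element through t then s: A → B → E; B → E → B; C → A → H; D → H → A; E → C → C; F → F → G; G → G → D; H → D → F.
Collecting the images, s ∘ t = [E B H A C G D F].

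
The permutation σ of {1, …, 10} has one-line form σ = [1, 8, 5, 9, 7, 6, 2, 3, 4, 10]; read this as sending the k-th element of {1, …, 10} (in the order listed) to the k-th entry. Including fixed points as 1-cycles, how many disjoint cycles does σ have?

The cycle decomposition is (1)(2, 8, 3, 5, 7)(4, 9)(6)(10), which has 5 cycles (counting 1-cycles).

5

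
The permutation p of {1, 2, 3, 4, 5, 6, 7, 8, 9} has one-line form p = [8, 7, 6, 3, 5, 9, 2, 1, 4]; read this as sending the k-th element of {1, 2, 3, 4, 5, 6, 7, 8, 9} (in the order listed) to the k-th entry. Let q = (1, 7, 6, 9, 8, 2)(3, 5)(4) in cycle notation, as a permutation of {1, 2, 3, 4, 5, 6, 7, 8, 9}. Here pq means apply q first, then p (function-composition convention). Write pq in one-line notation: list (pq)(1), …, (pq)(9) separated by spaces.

2 8 5 3 6 4 9 7 1

Chase each element through q then p: 1 → 7 → 2; 2 → 1 → 8; 3 → 5 → 5; 4 → 4 → 3; 5 → 3 → 6; 6 → 9 → 4; 7 → 6 → 9; 8 → 2 → 7; 9 → 8 → 1.
Collecting the images, pq = [2 8 5 3 6 4 9 7 1].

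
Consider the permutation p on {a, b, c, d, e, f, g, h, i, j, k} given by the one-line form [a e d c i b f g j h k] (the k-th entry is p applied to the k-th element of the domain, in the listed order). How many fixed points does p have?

The fixed points (elements with p(x) = x) are {a, k}, so there are 2.

2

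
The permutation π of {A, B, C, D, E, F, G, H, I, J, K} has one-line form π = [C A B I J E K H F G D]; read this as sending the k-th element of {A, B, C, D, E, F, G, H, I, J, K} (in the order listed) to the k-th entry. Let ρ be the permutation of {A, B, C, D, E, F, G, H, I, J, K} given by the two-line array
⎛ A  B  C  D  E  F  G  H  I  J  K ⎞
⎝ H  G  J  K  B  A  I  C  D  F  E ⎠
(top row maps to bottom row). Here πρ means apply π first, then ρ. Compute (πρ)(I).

First apply π: π(I) = F, then ρ(F) = A. Thus (πρ)(I) = A.

A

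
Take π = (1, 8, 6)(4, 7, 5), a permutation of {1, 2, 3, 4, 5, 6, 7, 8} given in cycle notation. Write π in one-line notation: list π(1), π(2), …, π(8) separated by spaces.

Reading each image from the cycles: 1↦8, 2↦2, 3↦3, 4↦7, 5↦4, 6↦1, 7↦5, 8↦6.
So the one-line form is 8 2 3 7 4 1 5 6.

8 2 3 7 4 1 5 6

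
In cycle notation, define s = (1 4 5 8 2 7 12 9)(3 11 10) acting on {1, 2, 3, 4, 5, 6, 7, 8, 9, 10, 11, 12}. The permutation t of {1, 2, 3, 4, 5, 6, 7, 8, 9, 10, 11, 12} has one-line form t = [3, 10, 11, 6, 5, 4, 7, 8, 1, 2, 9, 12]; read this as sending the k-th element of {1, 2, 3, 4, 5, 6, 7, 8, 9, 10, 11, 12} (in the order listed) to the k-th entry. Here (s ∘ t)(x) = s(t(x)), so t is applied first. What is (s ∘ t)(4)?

(s ∘ t)(4) = s(t(4)). t(4) = 6, then s(6) = 6. So (s ∘ t)(4) = 6.

6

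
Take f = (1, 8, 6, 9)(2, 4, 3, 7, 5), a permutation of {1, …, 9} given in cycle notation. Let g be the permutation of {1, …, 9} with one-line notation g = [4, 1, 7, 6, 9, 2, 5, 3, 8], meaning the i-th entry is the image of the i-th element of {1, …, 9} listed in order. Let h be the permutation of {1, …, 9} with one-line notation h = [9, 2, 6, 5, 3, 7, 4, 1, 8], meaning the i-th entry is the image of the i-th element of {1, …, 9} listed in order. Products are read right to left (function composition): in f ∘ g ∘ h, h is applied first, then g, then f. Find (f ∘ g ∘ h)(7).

(f ∘ g ∘ h)(7) = f(g(h(7))). h(7) = 4, then g(4) = 6, then f(6) = 9, so the result is 9.

9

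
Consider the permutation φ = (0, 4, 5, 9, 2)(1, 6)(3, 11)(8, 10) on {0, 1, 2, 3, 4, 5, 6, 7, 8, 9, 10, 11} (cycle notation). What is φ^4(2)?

9

2 lies in the 5-cycle (0, 4, 5, 9, 2).
Stepping 4 places around the cycle: 2 → 0 → 4 → 5 → 9.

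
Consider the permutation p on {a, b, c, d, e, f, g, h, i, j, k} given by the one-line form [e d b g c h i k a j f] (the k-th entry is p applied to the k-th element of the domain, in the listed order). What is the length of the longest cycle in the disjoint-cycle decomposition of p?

Decomposing into disjoint cycles gives (a e c b d g i)(f h k); the longest has length 7.

7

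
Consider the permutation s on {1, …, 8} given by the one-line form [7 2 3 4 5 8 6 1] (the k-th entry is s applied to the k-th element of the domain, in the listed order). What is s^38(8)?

7

Tracing 8 → 1 → … returns to 8 after 4 steps, so 8 lies in a 4-cycle (1, 7, 6, 8).
Since the cycle has length 4, s^38 acts on it the same as s^2 (38 mod 4 = 2).
Advancing 2 steps from 8: 8 → 1 → 7.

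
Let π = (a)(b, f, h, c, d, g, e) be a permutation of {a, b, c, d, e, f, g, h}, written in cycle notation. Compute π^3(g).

f

g lies in the 7-cycle (b, f, h, c, d, g, e).
Advancing 3 steps from g: g → e → b → f.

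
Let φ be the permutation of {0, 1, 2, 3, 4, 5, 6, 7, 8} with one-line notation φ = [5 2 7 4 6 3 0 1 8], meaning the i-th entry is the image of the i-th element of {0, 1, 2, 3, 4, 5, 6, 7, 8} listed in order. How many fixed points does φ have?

The fixed points (elements with φ(x) = x) are {8}, so there is 1.

1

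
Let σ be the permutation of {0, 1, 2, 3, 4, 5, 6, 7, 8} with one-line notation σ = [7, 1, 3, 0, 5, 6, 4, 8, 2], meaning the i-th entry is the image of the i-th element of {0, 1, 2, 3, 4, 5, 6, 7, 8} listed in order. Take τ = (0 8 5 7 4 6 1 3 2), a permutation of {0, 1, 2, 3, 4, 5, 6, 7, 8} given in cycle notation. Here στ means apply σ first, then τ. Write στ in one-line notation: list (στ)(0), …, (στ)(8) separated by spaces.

4 3 2 8 7 1 6 5 0

(στ)(x) = τ(σ(x)). Computing each image: τ(σ(0)) = τ(7) = 4, τ(σ(1)) = τ(1) = 3, τ(σ(2)) = τ(3) = 2, τ(σ(3)) = τ(0) = 8, τ(σ(4)) = τ(5) = 7, τ(σ(5)) = τ(6) = 1, τ(σ(6)) = τ(4) = 6, τ(σ(7)) = τ(8) = 5, τ(σ(8)) = τ(2) = 0.
Hence στ = [4 3 2 8 7 1 6 5 0].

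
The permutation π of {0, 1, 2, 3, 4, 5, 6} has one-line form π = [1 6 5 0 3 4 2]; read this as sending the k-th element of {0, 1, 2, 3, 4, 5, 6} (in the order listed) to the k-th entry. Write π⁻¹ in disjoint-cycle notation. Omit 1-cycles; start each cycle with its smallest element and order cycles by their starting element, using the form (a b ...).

First write π in disjoint cycles: (0 1 6 2 5 4 3).
The inverse reverses every cycle; in canonical form, π⁻¹ = (0 3 4 5 2 6 1).

(0 3 4 5 2 6 1)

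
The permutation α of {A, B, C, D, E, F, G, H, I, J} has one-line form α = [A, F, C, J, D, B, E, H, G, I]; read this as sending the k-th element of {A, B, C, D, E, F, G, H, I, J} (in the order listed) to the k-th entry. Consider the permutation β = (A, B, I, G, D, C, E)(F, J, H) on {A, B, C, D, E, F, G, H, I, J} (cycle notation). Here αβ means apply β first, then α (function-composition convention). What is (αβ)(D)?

C

(αβ)(D) = α(β(D)). β(D) = C, then α(C) = C. So (αβ)(D) = C.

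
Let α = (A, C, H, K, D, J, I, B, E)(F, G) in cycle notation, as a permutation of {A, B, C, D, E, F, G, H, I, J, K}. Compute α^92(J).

B

J lies in the 9-cycle (A, C, H, K, D, J, I, B, E).
Powers repeat with period 9 on this cycle, and 92 mod 9 = 2, so α^92(J) = α^2(J).
Stepping 2 places around the cycle: J → I → B.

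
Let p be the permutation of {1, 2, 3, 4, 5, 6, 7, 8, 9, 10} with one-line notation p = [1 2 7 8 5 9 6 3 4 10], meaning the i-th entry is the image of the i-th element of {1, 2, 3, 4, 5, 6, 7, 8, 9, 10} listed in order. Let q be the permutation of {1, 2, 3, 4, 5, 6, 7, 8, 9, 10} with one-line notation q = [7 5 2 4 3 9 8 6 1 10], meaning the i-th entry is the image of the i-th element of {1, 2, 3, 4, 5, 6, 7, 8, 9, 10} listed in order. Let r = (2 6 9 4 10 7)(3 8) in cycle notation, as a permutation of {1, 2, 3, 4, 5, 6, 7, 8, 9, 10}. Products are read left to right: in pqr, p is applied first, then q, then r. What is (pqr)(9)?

(pqr)(9) = r(q(p(9))). p(9) = 4, then q(4) = 4, then r(4) = 10, so the result is 10.

10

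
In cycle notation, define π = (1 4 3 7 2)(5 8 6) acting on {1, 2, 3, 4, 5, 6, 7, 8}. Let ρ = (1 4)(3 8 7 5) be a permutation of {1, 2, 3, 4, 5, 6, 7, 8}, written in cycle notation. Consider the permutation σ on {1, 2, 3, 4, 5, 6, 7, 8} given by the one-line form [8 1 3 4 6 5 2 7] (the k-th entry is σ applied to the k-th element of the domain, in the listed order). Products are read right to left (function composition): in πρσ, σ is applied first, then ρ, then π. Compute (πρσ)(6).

Apply the permutations in order: σ(6) = 5, then ρ(5) = 3, then π(3) = 7. So (πρσ)(6) = 7.

7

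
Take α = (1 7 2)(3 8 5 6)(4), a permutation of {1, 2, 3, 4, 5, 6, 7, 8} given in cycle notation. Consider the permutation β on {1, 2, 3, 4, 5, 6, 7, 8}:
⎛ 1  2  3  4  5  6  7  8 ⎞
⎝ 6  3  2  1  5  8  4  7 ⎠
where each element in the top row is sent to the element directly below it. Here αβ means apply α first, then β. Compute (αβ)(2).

α(2) = 1, then β(1) = 6; composing gives (αβ)(2) = 6.

6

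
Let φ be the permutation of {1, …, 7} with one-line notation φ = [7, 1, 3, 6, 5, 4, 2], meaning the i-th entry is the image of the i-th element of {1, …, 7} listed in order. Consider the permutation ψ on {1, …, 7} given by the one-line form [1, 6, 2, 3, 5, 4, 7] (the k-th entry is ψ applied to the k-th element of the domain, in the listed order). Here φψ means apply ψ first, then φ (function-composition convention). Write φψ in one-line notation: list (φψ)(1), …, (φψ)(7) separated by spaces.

7 4 1 3 5 6 2

(φψ)(x) = φ(ψ(x)). Computing each image: φ(ψ(1)) = φ(1) = 7, φ(ψ(2)) = φ(6) = 4, φ(ψ(3)) = φ(2) = 1, φ(ψ(4)) = φ(3) = 3, φ(ψ(5)) = φ(5) = 5, φ(ψ(6)) = φ(4) = 6, φ(ψ(7)) = φ(7) = 2.
Hence φψ = [7 4 1 3 5 6 2].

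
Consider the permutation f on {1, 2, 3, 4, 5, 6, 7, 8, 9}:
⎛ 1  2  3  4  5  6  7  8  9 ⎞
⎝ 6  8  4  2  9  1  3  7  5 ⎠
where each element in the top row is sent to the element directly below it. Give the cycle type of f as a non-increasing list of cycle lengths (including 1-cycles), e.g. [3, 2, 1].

The disjoint cycles are (1, 6)(2, 8, 7, 3, 4)(5, 9), with lengths 5, 2, 2 in non-increasing order.

[5, 2, 2]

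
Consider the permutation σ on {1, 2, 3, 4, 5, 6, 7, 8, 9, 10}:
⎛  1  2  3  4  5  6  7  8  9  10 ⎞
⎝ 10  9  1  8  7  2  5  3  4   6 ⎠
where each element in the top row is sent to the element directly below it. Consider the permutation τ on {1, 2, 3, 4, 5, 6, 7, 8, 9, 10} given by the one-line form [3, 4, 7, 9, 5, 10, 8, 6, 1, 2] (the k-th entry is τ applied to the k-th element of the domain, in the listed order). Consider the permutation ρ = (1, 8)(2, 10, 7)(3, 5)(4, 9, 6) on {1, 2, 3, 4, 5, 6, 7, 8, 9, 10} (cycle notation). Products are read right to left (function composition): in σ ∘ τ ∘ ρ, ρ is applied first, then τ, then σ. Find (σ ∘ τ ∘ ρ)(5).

Apply the permutations in order: ρ(5) = 3, then τ(3) = 7, then σ(7) = 5. So (σ ∘ τ ∘ ρ)(5) = 5.

5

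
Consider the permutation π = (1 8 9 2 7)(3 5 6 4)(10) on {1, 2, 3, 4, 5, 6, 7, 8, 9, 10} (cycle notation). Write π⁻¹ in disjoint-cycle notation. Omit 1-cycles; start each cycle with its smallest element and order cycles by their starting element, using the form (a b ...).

If π sends a → b within a cycle, π⁻¹ sends b → a; equivalently, reverse each cycle.
After reversing and putting each cycle's least element first, π⁻¹ = (1 7 2 9 8)(3 4 6 5).

(1 7 2 9 8)(3 4 6 5)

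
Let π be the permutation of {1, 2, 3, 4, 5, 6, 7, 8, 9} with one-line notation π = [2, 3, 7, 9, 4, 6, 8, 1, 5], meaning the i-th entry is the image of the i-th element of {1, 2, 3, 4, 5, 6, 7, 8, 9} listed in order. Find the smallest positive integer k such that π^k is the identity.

Decomposing into disjoint cycles gives cycle lengths 5, 3, 1.
The order of π is the least common multiple of its cycle lengths: lcm(5, 3) = 15.

15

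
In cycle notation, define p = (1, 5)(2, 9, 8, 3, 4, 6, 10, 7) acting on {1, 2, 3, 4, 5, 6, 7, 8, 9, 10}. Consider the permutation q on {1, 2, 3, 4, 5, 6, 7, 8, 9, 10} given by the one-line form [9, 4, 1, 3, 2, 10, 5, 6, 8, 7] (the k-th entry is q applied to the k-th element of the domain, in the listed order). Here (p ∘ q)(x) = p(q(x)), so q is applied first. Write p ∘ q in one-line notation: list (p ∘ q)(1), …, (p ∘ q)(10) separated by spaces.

8 6 5 4 9 7 1 10 3 2

Chase each element through q then p: 1 → 9 → 8; 2 → 4 → 6; 3 → 1 → 5; 4 → 3 → 4; 5 → 2 → 9; 6 → 10 → 7; 7 → 5 → 1; 8 → 6 → 10; 9 → 8 → 3; 10 → 7 → 2.
So p ∘ q in one-line form is 8 6 5 4 9 7 1 10 3 2.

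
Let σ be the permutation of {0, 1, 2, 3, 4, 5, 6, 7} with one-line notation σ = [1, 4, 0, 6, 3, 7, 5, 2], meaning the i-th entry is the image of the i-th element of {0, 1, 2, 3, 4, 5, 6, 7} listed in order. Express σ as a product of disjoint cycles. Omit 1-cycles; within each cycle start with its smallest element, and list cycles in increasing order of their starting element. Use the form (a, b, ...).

(0, 1, 4, 3, 6, 5, 7, 2)

Iterating σ from 0 gives 0 → 1 → 4 → 3 → 6 → 5 → 7 → 2 → 0; that is the 8-cycle (0, 1, 4, 3, 6, 5, 7, 2).
Repeating from the next unused element and collecting all non-trivial cycles gives (0, 1, 4, 3, 6, 5, 7, 2).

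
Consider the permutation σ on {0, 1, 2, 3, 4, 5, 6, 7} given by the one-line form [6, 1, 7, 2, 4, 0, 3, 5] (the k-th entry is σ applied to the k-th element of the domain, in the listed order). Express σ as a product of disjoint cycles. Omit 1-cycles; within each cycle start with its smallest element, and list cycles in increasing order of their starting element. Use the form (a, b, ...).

(0, 6, 3, 2, 7, 5)

From 0: 0 → 6 → 3 → 2 → 7 → 5 → 0, closing the cycle (0, 6, 3, 2, 7, 5).
Continuing from each remaining unvisited element yields (0, 6, 3, 2, 7, 5).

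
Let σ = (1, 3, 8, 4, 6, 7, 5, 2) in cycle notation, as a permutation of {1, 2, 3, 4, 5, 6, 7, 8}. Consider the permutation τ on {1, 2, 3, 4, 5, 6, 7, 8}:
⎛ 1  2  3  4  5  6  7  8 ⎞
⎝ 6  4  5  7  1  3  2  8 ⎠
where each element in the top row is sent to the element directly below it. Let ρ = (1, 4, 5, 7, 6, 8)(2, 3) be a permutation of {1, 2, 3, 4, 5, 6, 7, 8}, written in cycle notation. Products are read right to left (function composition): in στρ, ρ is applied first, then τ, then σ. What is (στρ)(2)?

2

Chase 2: ρ(2) = 3; τ(3) = 5; σ(5) = 2. Hence (στρ)(2) = 2.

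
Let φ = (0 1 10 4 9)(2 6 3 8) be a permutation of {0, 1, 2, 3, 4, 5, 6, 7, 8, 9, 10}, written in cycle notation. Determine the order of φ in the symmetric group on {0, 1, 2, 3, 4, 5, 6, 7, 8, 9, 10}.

The cycle type of φ is (5, 4, 1, 1).
Since disjoint cycles commute, ord(φ) = lcm(5, 4) = 20.

20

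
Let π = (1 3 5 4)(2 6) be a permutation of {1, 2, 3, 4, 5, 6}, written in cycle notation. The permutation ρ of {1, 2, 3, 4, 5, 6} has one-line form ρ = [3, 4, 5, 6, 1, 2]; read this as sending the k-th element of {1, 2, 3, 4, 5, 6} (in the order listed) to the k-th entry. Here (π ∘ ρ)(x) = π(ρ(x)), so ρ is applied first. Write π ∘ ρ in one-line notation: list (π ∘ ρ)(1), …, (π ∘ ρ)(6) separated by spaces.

5 1 4 2 3 6

For each element, apply ρ then π: 1 → 3 → 5; 2 → 4 → 1; 3 → 5 → 4; 4 → 6 → 2; 5 → 1 → 3; 6 → 2 → 6.
So π ∘ ρ in one-line form is 5 1 4 2 3 6.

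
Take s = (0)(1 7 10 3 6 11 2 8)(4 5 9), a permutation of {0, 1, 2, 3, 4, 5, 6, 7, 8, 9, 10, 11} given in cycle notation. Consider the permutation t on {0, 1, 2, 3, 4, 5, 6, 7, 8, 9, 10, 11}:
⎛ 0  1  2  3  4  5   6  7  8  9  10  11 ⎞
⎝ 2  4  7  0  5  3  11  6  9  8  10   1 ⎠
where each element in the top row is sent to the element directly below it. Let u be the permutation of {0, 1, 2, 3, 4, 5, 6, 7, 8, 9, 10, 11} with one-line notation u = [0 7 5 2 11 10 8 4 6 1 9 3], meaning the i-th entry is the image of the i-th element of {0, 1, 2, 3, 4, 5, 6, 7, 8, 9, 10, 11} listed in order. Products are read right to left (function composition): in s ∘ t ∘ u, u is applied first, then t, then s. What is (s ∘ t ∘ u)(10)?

1

Apply the permutations in order: u(10) = 9, then t(9) = 8, then s(8) = 1. So (s ∘ t ∘ u)(10) = 1.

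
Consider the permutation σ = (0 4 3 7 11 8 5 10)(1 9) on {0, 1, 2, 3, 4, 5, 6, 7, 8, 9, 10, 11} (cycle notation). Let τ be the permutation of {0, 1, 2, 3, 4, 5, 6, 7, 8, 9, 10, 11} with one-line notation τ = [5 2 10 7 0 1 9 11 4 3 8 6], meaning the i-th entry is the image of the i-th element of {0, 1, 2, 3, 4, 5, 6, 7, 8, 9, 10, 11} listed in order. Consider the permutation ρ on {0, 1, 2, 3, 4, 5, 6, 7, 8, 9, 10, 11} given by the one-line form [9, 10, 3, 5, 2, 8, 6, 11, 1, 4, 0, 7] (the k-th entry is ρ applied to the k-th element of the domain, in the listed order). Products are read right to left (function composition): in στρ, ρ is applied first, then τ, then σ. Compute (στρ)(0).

7

Apply the permutations in order: ρ(0) = 9, then τ(9) = 3, then σ(3) = 7. So (στρ)(0) = 7.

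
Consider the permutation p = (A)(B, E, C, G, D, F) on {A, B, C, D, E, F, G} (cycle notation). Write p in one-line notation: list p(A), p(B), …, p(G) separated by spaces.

A E G F C B D

Reading each image from the cycles: A↦A, B↦E, C↦G, D↦F, E↦C, F↦B, G↦D.
Listing these in domain order gives A E G F C B D.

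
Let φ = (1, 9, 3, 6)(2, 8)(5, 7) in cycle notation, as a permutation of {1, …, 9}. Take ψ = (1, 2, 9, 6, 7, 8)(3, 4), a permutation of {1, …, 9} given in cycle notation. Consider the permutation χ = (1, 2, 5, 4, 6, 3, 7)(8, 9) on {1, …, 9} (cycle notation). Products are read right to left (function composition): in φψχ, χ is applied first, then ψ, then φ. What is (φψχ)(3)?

2

(φψχ)(3) = φ(ψ(χ(3))). χ(3) = 7, then ψ(7) = 8, then φ(8) = 2, so the result is 2.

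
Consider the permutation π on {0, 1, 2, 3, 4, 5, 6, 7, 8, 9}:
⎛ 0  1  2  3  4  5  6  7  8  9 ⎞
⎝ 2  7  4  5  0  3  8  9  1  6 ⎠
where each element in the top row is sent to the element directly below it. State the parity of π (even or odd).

odd

In disjoint-cycle form the cycle lengths are 5, 3, 2.
A cycle is odd iff its length is even; π has 1 even-length cycle, so sgn(π) = (−1)^1 and π is odd.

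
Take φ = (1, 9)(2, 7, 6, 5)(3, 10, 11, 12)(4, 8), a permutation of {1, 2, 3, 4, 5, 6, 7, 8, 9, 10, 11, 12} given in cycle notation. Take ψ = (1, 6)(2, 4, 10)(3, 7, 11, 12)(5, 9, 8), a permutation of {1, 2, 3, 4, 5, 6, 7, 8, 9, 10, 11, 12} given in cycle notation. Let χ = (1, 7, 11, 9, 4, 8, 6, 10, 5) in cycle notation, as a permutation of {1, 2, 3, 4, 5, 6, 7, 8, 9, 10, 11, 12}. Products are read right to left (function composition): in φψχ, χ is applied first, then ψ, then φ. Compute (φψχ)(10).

1

Chase 10: χ(10) = 5; ψ(5) = 9; φ(9) = 1. Hence (φψχ)(10) = 1.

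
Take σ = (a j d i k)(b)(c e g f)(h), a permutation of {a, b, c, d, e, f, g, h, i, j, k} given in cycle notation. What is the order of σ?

The disjoint cycles have lengths 5, 4, 1, 1.
The order is lcm(5, 4) = 20.

20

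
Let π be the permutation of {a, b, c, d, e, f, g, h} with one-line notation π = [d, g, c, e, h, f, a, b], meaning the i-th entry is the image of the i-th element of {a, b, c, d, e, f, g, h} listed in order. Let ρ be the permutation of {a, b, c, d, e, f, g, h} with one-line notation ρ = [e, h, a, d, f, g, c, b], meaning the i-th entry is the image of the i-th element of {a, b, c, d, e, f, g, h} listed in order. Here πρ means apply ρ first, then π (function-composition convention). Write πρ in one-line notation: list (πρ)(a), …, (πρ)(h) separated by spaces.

h b d e f a c g

(πρ)(x) = π(ρ(x)). Computing each image: π(ρ(a)) = π(e) = h, π(ρ(b)) = π(h) = b, π(ρ(c)) = π(a) = d, π(ρ(d)) = π(d) = e, π(ρ(e)) = π(f) = f, π(ρ(f)) = π(g) = a, π(ρ(g)) = π(c) = c, π(ρ(h)) = π(b) = g.
Hence πρ = [h b d e f a c g].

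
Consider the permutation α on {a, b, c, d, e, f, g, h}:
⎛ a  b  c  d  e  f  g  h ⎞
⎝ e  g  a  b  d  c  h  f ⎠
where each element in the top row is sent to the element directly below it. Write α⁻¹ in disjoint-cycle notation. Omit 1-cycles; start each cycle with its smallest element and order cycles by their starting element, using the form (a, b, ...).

(a, c, f, h, g, b, d, e)

First write α in disjoint cycles: (a, e, d, b, g, h, f, c).
The inverse reverses every cycle; in canonical form, α⁻¹ = (a, c, f, h, g, b, d, e).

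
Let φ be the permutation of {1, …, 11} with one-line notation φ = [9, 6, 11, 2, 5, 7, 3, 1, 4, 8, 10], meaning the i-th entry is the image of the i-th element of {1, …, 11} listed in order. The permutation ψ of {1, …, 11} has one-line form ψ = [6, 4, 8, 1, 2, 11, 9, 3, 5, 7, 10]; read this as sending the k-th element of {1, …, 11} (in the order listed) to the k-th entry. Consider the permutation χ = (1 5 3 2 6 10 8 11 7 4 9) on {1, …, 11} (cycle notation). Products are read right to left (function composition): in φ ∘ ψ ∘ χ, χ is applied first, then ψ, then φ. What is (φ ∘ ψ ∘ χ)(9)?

7

Chase 9: χ(9) = 1; ψ(1) = 6; φ(6) = 7. Hence (φ ∘ ψ ∘ χ)(9) = 7.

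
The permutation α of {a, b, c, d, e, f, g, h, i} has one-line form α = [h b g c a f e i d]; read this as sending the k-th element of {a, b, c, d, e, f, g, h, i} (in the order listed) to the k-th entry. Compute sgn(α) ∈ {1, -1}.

In disjoint-cycle form the cycle lengths are 7, 1, 1.
A cycle of length ℓ contributes ℓ−1 transpositions, so α is a product of 6 transpositions — even.

1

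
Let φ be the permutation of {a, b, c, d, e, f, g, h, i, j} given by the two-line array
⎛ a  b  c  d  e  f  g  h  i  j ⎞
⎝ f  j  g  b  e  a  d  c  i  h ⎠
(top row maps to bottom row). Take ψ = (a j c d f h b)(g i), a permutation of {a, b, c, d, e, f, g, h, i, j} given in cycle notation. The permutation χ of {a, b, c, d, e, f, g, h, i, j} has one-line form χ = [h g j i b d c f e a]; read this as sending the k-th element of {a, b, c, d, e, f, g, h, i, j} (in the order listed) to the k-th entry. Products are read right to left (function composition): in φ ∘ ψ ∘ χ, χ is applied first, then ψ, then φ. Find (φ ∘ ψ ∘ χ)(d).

d

Chase d: χ(d) = i; ψ(i) = g; φ(g) = d. Hence (φ ∘ ψ ∘ χ)(d) = d.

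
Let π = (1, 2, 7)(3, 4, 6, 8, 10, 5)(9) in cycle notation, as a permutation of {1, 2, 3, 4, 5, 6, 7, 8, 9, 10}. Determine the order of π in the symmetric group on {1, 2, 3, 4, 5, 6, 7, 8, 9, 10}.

6

The disjoint cycles have lengths 6, 3, 1.
Since disjoint cycles commute, ord(π) = lcm(6, 3) = 6.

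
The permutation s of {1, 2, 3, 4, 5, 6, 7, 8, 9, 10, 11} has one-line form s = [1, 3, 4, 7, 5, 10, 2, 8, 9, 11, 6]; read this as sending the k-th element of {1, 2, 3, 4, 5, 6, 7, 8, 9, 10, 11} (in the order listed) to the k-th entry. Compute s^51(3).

Tracing 3 → 4 → … returns to 3 after 4 steps, so 3 lies in a 4-cycle (2 3 4 7).
Powers repeat with period 4 on this cycle, and 51 mod 4 = 3, so s^51(3) = s^3(3).
Advancing 3 steps from 3: 3 → 4 → 7 → 2.

2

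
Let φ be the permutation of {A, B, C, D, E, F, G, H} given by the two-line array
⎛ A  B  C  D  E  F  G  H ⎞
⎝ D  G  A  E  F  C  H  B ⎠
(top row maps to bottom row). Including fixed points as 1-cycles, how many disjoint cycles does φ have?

2

The cycle decomposition is (A, D, E, F, C)(B, G, H), which has 2 cycles (counting 1-cycles).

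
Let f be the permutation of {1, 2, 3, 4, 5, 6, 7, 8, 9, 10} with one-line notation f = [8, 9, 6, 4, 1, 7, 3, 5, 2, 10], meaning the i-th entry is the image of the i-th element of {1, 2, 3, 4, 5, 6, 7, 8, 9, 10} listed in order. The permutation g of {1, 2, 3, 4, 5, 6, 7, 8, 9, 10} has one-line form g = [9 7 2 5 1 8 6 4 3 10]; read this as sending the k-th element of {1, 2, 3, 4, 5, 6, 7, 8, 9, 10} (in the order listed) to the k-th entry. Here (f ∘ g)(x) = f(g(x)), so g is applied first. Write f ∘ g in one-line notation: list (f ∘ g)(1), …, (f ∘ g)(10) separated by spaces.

For each element, apply g then f: 1 → 9 → 2; 2 → 7 → 3; 3 → 2 → 9; 4 → 5 → 1; 5 → 1 → 8; 6 → 8 → 5; 7 → 6 → 7; 8 → 4 → 4; 9 → 3 → 6; 10 → 10 → 10.
So f ∘ g in one-line form is 2 3 9 1 8 5 7 4 6 10.

2 3 9 1 8 5 7 4 6 10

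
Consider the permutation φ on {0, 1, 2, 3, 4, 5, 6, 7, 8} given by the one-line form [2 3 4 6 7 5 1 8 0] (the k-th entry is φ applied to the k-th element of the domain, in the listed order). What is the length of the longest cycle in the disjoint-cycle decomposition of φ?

Decomposing into disjoint cycles gives (0, 2, 4, 7, 8)(1, 3, 6); the longest has length 5.

5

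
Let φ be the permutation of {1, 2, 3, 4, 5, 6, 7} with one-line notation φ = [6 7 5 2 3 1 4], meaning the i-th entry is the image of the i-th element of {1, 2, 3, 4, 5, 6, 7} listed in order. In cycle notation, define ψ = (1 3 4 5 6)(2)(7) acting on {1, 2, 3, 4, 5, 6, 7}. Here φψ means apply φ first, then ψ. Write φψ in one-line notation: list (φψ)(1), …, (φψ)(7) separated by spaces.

For each element, apply φ then ψ: 1 → 6 → 1; 2 → 7 → 7; 3 → 5 → 6; 4 → 2 → 2; 5 → 3 → 4; 6 → 1 → 3; 7 → 4 → 5.
So φψ in one-line form is 1 7 6 2 4 3 5.

1 7 6 2 4 3 5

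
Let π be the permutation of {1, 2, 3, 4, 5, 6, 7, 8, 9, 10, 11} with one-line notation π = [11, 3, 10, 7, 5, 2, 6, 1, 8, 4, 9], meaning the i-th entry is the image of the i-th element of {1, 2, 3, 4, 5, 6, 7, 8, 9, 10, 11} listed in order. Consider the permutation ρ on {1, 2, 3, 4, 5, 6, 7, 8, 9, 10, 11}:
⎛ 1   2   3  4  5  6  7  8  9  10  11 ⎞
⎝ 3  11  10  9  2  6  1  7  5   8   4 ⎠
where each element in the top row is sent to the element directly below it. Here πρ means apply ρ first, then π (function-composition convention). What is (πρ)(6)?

ρ(6) = 6, then π(6) = 2; composing gives (πρ)(6) = 2.

2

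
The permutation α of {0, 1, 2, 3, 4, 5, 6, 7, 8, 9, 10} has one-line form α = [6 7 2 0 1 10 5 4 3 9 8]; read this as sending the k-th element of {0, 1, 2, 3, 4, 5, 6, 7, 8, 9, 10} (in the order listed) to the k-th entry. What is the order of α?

6

Decomposing into disjoint cycles gives cycle lengths 6, 3, 1, 1.
The order is lcm(6, 3) = 6.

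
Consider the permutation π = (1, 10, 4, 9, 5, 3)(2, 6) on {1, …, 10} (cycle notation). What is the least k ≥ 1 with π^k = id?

The disjoint cycles have lengths 6, 2, 1, 1.
Since disjoint cycles commute, ord(π) = lcm(6, 2) = 6.

6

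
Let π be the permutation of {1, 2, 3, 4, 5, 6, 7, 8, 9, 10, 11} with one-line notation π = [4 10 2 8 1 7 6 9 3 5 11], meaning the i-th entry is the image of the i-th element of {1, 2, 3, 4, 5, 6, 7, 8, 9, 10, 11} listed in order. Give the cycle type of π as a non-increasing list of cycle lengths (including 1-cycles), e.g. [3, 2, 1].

[8, 2, 1]

The disjoint cycles are (1, 4, 8, 9, 3, 2, 10, 5)(6, 7)(11), with lengths 8, 2, 1 in non-increasing order.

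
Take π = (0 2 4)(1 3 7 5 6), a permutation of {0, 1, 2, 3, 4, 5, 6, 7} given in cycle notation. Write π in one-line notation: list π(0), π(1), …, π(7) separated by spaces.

2 3 4 7 0 6 1 5

Reading each image from the cycles: 0↦2, 1↦3, 2↦4, 3↦7, 4↦0, 5↦6, 6↦1, 7↦5.
Listing these in domain order gives 2 3 4 7 0 6 1 5.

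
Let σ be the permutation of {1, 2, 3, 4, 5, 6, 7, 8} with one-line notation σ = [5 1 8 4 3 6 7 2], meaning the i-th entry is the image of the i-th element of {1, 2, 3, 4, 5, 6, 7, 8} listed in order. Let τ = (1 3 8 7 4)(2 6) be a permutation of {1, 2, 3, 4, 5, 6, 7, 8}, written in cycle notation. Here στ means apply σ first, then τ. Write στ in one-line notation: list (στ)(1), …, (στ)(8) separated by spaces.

5 3 7 1 8 2 4 6

Chase each element through σ then τ: 1 → 5 → 5; 2 → 1 → 3; 3 → 8 → 7; 4 → 4 → 1; 5 → 3 → 8; 6 → 6 → 2; 7 → 7 → 4; 8 → 2 → 6.
So στ in one-line form is 5 3 7 1 8 2 4 6.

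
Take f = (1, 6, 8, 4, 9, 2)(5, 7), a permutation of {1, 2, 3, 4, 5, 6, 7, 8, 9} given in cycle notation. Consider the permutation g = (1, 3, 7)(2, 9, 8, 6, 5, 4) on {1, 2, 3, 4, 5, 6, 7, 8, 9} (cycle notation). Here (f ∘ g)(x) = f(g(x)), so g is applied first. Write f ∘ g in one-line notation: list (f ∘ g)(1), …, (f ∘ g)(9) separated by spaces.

3 2 5 1 9 7 6 8 4

Chase each element through g then f: 1 → 3 → 3; 2 → 9 → 2; 3 → 7 → 5; 4 → 2 → 1; 5 → 4 → 9; 6 → 5 → 7; 7 → 1 → 6; 8 → 6 → 8; 9 → 8 → 4.
So f ∘ g in one-line form is 3 2 5 1 9 7 6 8 4.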